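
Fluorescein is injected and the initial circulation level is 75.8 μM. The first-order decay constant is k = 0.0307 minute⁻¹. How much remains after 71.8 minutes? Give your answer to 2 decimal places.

8.36 μM

t½ = ln 2 / k = 0.69315 / 0.0307 ≈ 22.578 minutes.
Number of half-lives: n = 71.8/22.578 ≈ 3.1801.
Remaining = 75.8 × (1/2)^3.1801 = 75.8 × 0.11033 ≈ 8.3632 μM.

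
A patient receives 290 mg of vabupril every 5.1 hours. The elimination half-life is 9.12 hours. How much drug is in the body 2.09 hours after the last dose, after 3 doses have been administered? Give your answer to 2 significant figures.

The 3 doses were given 12.29, 7.19, 2.09 hours ago.
Total = 290·(1/2)^(12.29/9.12) + 290·(1/2)^(7.19/9.12) + 290·(1/2)^(2.09/9.12)
      = 113.96 + 167.91 + 247.41 ≈ 529.27 mg.

530 mg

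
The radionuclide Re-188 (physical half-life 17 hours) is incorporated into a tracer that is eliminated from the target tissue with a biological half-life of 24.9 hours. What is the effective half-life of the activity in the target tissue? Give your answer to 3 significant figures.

1/t_eff = 1/t_phys + 1/t_biol = 1/17 + 1/24.9 = 0.098984 per hour.
t_eff = 17 × 24.9 / (17 + 24.9) ≈ 10.103 hours.

10.1 hours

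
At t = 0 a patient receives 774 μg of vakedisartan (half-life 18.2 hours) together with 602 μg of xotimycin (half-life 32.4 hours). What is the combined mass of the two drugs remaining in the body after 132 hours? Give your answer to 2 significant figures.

41 μg

vakedisartan: 774 × (1/2)^(132/18.2) = 774 × (1/2)^7.2527 ≈ 5.0751 μg.
xotimycin: 602 × (1/2)^(132/32.4) = 602 × (1/2)^4.0741 ≈ 35.742 μg.
Total = 5.0751 + 35.742 ≈ 40.817 μg.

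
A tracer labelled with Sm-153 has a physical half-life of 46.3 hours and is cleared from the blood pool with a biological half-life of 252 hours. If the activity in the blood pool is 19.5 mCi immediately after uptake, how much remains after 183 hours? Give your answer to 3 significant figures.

0.761 mCi

1/t_eff = 1/t_phys + 1/t_biol = 1/46.3 + 1/252 = 0.025567 per hour.
t_eff = 46.3 × 252 / (46.3 + 252) ≈ 39.114 hours.
Remaining = 19.5 × (1/2)^(183/39.114) = 19.5 × (1/2)^4.6787 ≈ 0.7614 mCi.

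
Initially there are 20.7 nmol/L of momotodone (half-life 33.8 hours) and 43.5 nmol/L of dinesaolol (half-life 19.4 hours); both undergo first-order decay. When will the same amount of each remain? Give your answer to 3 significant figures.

Set 20.7·(1/2)^(t/33.8) = 43.5·(1/2)^(t/19.4).
Taking log₂: log₂(20.7/43.5) = t·(1/33.8 − 1/19.4).
log₂(0.47586) = -1.0714; 1/33.8 − 1/19.4 = -0.021961.
t = -1.0714 / -0.021961 ≈ 48.787 hours.

48.8 hours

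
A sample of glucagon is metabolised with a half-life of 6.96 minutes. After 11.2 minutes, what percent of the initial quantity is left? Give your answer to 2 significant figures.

33%

n = 11.2/6.96 ≈ 1.6092 half-lives.
Fraction remaining = (1/2)^1.6092 ≈ 0.32778, i.e. 32.778%.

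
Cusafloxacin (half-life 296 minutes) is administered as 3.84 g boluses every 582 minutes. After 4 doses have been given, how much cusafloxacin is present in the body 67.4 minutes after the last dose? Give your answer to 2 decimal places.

4.39 g

The 4 doses were given 1813.4, 1231.4, 649.4, 67.4 minutes ago.
Total = 3.84·(1/2)^(1813.4/296) + 3.84·(1/2)^(1231.4/296) + 3.84·(1/2)^(649.4/296) + 3.84·(1/2)^(67.4/296)
      = 0.054969 + 0.21479 + 0.83926 + 3.2793 ≈ 4.3883 g.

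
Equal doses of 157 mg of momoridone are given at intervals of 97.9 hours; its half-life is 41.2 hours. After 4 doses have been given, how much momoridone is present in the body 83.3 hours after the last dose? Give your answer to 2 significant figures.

The 4 doses were given 377, 279.1, 181.2, 83.3 hours ago.
Total = 157·(1/2)^(377/41.2) + 157·(1/2)^(279.1/41.2) + 157·(1/2)^(181.2/41.2) + 157·(1/2)^(83.3/41.2)
      = 0.27627 + 1.4343 + 7.4465 + 38.66 ≈ 47.817 mg.

48 mg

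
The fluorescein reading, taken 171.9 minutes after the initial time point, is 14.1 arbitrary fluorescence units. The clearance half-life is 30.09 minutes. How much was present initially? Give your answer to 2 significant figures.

740 arbitrary fluorescence units

Number of half-lives elapsed: n = 171.9/30.09 ≈ 5.7129.
A₀ = A × 2^n = 14.1 × 2^5.7129 = 14.1 × 52.45 ≈ 739.54 arbitrary fluorescence units.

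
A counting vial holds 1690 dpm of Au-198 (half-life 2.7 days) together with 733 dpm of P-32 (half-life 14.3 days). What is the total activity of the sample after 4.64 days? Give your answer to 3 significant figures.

1100 dpm

Au-198: 1690 × (1/2)^(4.64/2.7) = 1690 × (1/2)^1.7185 ≈ 513.52 dpm.
P-32: 733 × (1/2)^(4.64/14.3) = 733 × (1/2)^0.32448 ≈ 585.37 dpm.
Total = 513.52 + 585.37 ≈ 1098.9 dpm.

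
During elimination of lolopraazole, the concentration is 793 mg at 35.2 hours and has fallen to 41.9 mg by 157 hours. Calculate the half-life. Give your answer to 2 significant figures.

29 hours

Over Δt = 157 − 35.2 = 121.8 hours, the level fell by a factor of 793/41.9 ≈ 18.926.
n = log₂(18.926) ≈ 4.2423 half-lives, so t½ = 121.8/4.2423 ≈ 28.711 hours.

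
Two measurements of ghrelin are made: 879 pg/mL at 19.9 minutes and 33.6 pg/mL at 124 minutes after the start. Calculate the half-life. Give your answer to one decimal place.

22.1 minutes

Over Δt = 124 − 19.9 = 104.1 minutes, the level fell by a factor of 879/33.6 ≈ 26.161.
n = log₂(26.161) ≈ 4.7093 half-lives, so t½ = 104.1/4.7093 ≈ 22.105 minutes.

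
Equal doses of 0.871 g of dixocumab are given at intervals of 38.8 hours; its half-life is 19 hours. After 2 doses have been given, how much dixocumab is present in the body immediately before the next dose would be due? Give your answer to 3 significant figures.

The 2 doses were given 77.6, 38.8 hours ago.
Total = 0.871·(1/2)^(77.6/19) + 0.871·(1/2)^(38.8/19)
      = 0.051351 + 0.21149 ≈ 0.26284 g.

0.263 g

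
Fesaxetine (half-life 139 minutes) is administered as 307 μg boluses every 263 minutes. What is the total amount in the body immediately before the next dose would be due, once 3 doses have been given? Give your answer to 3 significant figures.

The 3 doses were given 789, 526, 263 minutes ago.
Total = 307·(1/2)^(789/139) + 307·(1/2)^(526/139) + 307·(1/2)^(263/139)
      = 6.0036 + 22.284 + 82.711 ≈ 111 μg.

111 μg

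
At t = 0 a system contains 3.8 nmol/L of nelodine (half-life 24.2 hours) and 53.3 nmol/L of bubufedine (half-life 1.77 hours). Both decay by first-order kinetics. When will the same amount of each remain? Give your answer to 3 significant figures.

7.28 hours

Set 3.8·(1/2)^(t/24.2) = 53.3·(1/2)^(t/1.77).
Taking log₂: log₂(3.8/53.3) = t·(1/24.2 − 1/1.77).
log₂(0.071295) = -3.8101; 1/24.2 − 1/1.77 = -0.52365.
t = -3.8101 / -0.52365 ≈ 7.276 hours.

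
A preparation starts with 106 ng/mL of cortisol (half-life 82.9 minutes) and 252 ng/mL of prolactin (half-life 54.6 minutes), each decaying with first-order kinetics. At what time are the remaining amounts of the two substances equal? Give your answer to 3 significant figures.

Set 106·(1/2)^(t/82.9) = 252·(1/2)^(t/54.6).
Taking log₂: log₂(106/252) = t·(1/82.9 − 1/54.6).
log₂(0.42063) = -1.2494; 1/82.9 − 1/54.6 = -0.0062523.
t = -1.2494 / -0.0062523 ≈ 199.82 minutes.

200 minutes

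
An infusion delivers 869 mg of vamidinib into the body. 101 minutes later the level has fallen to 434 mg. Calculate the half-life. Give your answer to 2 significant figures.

100 minutes

A/A₀ = 434/869 ≈ 0.49942.
n = log₂(2.0023) ≈ 1.0017 half-lives elapsed in 101 minutes.
t½ = 101/1.0017 ≈ 100.83 minutes.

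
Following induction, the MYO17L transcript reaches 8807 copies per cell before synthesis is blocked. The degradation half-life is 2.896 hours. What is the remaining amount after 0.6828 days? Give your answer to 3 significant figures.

174 copies per cell

Convert the elapsed time: 0.6828 days = 16.3872 hours.
Number of half-lives: n = 16.3872/2.896 ≈ 5.6586.
Remaining = 8807 × (1/2)^5.6586 = 8807 × 0.019797 ≈ 174.35 copies per cell.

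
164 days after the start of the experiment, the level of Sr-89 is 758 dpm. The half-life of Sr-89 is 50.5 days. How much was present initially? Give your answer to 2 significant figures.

7200 dpm

Number of half-lives elapsed: n = 164/50.5 ≈ 3.2475.
A₀ = A × 2^n = 758 × 2^3.2475 = 758 × 9.4973 ≈ 7199 dpm.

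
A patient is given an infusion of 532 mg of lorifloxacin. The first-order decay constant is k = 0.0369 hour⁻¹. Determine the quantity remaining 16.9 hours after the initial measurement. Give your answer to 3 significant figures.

285 mg

t½ = ln 2 / k = 0.69315 / 0.0369 ≈ 18.784 hours.
Number of half-lives: n = 16.9/18.784 ≈ 0.89968.
Remaining = 532 × (1/2)^0.89968 = 532 × 0.53601 ≈ 285.16 mg.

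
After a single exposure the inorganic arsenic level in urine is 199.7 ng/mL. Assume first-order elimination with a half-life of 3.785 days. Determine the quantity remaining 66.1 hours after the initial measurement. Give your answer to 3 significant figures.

Convert the elapsed time: 66.1 hours = 2.75417 days.
Number of half-lives: n = 2.75417/3.785 ≈ 0.72765.
Remaining = 199.7 × (1/2)^0.72765 = 199.7 × 0.60389 ≈ 120.6 ng/mL.

121 ng/mL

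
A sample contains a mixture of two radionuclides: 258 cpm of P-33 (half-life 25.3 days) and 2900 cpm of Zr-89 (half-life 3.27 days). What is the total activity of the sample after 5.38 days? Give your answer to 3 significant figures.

1150 cpm

P-33: 258 × (1/2)^(5.38/25.3) = 258 × (1/2)^0.21265 ≈ 222.64 cpm.
Zr-89: 2900 × (1/2)^(5.38/3.27) = 2900 × (1/2)^1.6453 ≈ 927.1 cpm.
Total = 222.64 + 927.1 ≈ 1149.7 cpm.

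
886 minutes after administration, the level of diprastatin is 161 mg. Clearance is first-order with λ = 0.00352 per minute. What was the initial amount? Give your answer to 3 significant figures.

3640 mg

t½ = ln 2 / λ = 0.69315 / 0.00352 ≈ 196.92 minutes.
Number of half-lives elapsed: n = 886/196.92 ≈ 4.4994.
A₀ = A × 2^n = 161 × 2^4.4994 = 161 × 22.617 ≈ 3641.4 mg.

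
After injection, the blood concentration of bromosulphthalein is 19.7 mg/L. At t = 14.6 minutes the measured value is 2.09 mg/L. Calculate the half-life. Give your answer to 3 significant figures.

4.51 minutes

A/A₀ = 2.09/19.7 ≈ 0.10609.
n = log₂(9.4258) ≈ 3.2366 half-lives elapsed in 14.6 minutes.
t½ = 14.6/3.2366 ≈ 4.5109 minutes.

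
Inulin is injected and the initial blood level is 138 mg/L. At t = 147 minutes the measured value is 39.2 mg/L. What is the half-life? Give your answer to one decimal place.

81.0 minutes

A/A₀ = 39.2/138 ≈ 0.28406.
n = log₂(3.5204) ≈ 1.8157 half-lives elapsed in 147 minutes.
t½ = 147/1.8157 ≈ 80.959 minutes.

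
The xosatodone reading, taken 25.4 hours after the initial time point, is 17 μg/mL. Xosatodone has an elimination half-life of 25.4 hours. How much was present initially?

34 μg/mL

Number of half-lives elapsed: n = 25.4/25.4 ≈ 1.
A₀ = A × 2^n = 17 × 2^1 = 17 × 2 ≈ 34 μg/mL.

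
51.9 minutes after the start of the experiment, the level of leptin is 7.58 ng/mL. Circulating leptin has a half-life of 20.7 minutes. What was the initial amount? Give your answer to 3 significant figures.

Number of half-lives elapsed: n = 51.9/20.7 ≈ 2.5072.
A₀ = A × 2^n = 7.58 × 2^2.5072 = 7.58 × 5.6853 ≈ 43.095 ng/mL.

43.1 ng/mL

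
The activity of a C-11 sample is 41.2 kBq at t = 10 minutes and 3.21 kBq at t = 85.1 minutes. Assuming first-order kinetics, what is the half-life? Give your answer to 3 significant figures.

Over Δt = 85.1 − 10 = 75.1 minutes, the level fell by a factor of 41.2/3.21 ≈ 12.835.
n = log₂(12.835) ≈ 3.682 half-lives, so t½ = 75.1/3.682 ≈ 20.397 minutes.

20.4 minutes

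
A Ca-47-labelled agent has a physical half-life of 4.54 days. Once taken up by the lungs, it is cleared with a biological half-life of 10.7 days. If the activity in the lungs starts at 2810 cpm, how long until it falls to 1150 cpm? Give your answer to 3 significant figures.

1/t_eff = 1/t_phys + 1/t_biol = 1/4.54 + 1/10.7 = 0.31372 per day.
t_eff = 4.54 × 10.7 / (4.54 + 10.7) ≈ 3.1875 days.
n = log₂(2810/1150) ≈ 1.2889; t = 1.2889 × 3.1875 ≈ 4.1085 days.

4.11 days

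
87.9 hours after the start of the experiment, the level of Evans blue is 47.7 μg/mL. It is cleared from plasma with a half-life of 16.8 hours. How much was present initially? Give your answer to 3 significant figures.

Number of half-lives elapsed: n = 87.9/16.8 ≈ 5.2321.
A₀ = A × 2^n = 47.7 × 2^5.2321 = 47.7 × 37.587 ≈ 1792.9 μg/mL.

1790 μg/mL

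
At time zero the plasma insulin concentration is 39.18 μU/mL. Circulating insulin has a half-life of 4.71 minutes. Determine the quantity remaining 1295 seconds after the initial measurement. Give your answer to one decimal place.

Convert the elapsed time: 1295 seconds = 21.5833 minutes.
Number of half-lives: n = 21.5833/4.71 ≈ 4.5824.
Remaining = 39.18 × (1/2)^4.5824 = 39.18 × 0.041739 ≈ 1.6353 μU/mL.

1.6 μU/mL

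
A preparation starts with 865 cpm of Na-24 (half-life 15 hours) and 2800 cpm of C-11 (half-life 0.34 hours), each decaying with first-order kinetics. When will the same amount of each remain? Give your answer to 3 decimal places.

0.590 hours

Set 865·(1/2)^(t/15) = 2800·(1/2)^(t/0.34).
Taking log₂: log₂(865/2800) = t·(1/15 − 1/0.34).
log₂(0.30893) = -1.6947; 1/15 − 1/0.34 = -2.8745.
t = -1.6947 / -2.8745 ≈ 0.58955 hours.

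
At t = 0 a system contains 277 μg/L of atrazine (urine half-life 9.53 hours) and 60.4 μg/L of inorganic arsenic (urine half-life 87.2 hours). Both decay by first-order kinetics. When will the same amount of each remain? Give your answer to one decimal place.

23.5 hours

Set 277·(1/2)^(t/9.53) = 60.4·(1/2)^(t/87.2).
Taking log₂: log₂(277/60.4) = t·(1/9.53 − 1/87.2).
log₂(4.5861) = 2.1973; 1/9.53 − 1/87.2 = 0.093464.
t = 2.1973 / 0.093464 ≈ 23.509 hours.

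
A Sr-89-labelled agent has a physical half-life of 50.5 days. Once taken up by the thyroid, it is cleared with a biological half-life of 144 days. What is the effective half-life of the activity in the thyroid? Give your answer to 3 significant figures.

37.4 days

1/t_eff = 1/t_phys + 1/t_biol = 1/50.5 + 1/144 = 0.026746 per day.
t_eff = 50.5 × 144 / (50.5 + 144) ≈ 37.388 days.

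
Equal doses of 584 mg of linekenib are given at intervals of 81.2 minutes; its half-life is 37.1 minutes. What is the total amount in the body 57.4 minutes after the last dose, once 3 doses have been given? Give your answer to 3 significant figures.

253 mg

The 3 doses were given 219.8, 138.6, 57.4 minutes ago.
Total = 584·(1/2)^(219.8/37.1) + 584·(1/2)^(138.6/37.1) + 584·(1/2)^(57.4/37.1)
      = 9.6151 + 43.834 + 199.83 ≈ 253.28 mg.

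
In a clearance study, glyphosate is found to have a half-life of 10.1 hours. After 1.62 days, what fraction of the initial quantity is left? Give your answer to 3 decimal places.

1.62 days = 38.88 hours.
n = 38.88/10.1 ≈ 3.8495 half-lives.
Fraction remaining = (1/2)^3.8495 ≈ 0.069372.

0.069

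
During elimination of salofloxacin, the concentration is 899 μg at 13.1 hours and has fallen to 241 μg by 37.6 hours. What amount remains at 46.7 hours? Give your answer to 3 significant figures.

148 μg

Over Δt = 37.6 − 13.1 = 24.5 hours, the level fell by a factor of 899/241 ≈ 3.7303.
n = log₂(3.7303) ≈ 1.8993 half-lives, so t½ = 24.5/1.8993 ≈ 12.9 hours.
From t = 37.6 to t = 46.7: 241 × (1/2)^((46.7−37.6)/12.9) ≈ 147.79 μg.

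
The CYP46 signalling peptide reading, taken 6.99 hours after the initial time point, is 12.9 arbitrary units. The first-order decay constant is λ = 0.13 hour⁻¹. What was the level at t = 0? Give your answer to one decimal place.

t½ = ln 2 / λ = 0.69315 / 0.13 ≈ 5.3319 hours.
Number of half-lives elapsed: n = 6.99/5.3319 ≈ 1.311.
A₀ = A × 2^n = 12.9 × 2^1.311 = 12.9 × 2.4811 ≈ 32.006 arbitrary units.

32.0 arbitrary units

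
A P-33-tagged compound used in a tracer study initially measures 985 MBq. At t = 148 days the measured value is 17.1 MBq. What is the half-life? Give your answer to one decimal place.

A/A₀ = 17.1/985 ≈ 0.01736.
n = log₂(57.602) ≈ 5.8481 half-lives elapsed in 148 days.
t½ = 148/5.8481 ≈ 25.308 days.

25.3 days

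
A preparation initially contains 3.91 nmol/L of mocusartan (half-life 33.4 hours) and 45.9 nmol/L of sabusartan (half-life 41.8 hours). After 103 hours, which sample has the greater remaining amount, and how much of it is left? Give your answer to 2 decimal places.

sabusartan, 8.32 nmol/L

mocusartan: 3.91 × (1/2)^3.0838 ≈ 0.46116 nmol/L.
sabusartan: 45.9 × (1/2)^2.4641 ≈ 8.3184 nmol/L.
Sabusartan has more remaining, at ≈ 8.3184 nmol/L.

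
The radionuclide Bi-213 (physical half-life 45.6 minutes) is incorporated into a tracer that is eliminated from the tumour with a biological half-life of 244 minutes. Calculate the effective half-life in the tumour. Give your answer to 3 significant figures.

1/t_eff = 1/t_phys + 1/t_biol = 1/45.6 + 1/244 = 0.026028 per minute.
t_eff = 45.6 × 244 / (45.6 + 244) ≈ 38.42 minutes.

38.4 minutes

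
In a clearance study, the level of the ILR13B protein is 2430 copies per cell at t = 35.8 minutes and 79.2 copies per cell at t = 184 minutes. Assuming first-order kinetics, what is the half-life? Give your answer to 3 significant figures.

30.0 minutes

Over Δt = 184 − 35.8 = 148.2 minutes, the level fell by a factor of 2430/79.2 ≈ 30.682.
n = log₂(30.682) ≈ 4.9393 half-lives, so t½ = 148.2/4.9393 ≈ 30.004 minutes.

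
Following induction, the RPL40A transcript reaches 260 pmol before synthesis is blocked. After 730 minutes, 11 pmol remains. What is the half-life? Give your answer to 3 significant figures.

A/A₀ = 11/260 ≈ 0.042308.
n = log₂(23.636) ≈ 4.5629 half-lives elapsed in 730 minutes.
t½ = 730/4.5629 ≈ 159.98 minutes.

160 minutes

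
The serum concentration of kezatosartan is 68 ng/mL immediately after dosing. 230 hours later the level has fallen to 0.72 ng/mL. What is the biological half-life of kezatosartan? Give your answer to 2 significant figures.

A/A₀ = 0.72/68 ≈ 0.010588.
n = log₂(94.444) ≈ 6.5614 half-lives elapsed in 230 hours.
t½ = 230/6.5614 ≈ 35.054 hours.

35 hours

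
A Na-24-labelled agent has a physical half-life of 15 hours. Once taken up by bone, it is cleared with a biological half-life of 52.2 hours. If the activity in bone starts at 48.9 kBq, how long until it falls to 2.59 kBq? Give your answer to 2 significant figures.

1/t_eff = 1/t_phys + 1/t_biol = 1/15 + 1/52.2 = 0.085824 per hour.
t_eff = 15 × 52.2 / (15 + 52.2) ≈ 11.652 hours.
n = log₂(48.9/2.59) ≈ 4.2388; t = 4.2388 × 11.652 ≈ 49.39 hours.

49 hours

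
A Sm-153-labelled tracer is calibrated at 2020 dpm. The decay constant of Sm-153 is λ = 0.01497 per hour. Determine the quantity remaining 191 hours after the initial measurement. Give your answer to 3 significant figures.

t½ = ln 2 / λ = 0.69315 / 0.01497 ≈ 46.302 hours.
Number of half-lives: n = 191/46.302 ≈ 4.1251.
Remaining = 2020 × (1/2)^4.1251 = 2020 × 0.057311 ≈ 115.77 dpm.

116 dpm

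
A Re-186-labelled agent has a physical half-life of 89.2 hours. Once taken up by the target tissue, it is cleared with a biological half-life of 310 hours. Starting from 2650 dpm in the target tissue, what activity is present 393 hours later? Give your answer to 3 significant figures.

51.9 dpm

1/t_eff = 1/t_phys + 1/t_biol = 1/89.2 + 1/310 = 0.014437 per hour.
t_eff = 89.2 × 310 / (89.2 + 310) ≈ 69.269 hours.
Remaining = 2650 × (1/2)^(393/69.269) = 2650 × (1/2)^5.6736 ≈ 51.92 dpm.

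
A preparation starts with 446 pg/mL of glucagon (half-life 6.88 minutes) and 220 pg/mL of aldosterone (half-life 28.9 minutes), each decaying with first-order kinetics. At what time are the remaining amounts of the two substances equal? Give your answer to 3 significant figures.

9.21 minutes

Set 446·(1/2)^(t/6.88) = 220·(1/2)^(t/28.9).
Taking log₂: log₂(446/220) = t·(1/6.88 − 1/28.9).
log₂(2.0273) = 1.0195; 1/6.88 − 1/28.9 = 0.11075.
t = 1.0195 / 0.11075 ≈ 9.206 minutes.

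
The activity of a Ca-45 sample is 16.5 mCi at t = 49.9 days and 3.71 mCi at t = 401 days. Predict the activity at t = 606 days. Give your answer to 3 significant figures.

Over Δt = 401 − 49.9 = 351.1 days, the level fell by a factor of 16.5/3.71 ≈ 4.4474.
n = log₂(4.4474) ≈ 2.153 half-lives, so t½ = 351.1/2.153 ≈ 163.08 days.
From t = 401 to t = 606: 3.71 × (1/2)^((606−401)/163.08) ≈ 1.5522 mCi.

1.55 mCi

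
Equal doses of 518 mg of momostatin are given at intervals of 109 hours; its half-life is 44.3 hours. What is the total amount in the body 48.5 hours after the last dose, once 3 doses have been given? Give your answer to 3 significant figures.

295 mg

The 3 doses were given 266.5, 157.5, 48.5 hours ago.
Total = 518·(1/2)^(266.5/44.3) + 518·(1/2)^(157.5/44.3) + 518·(1/2)^(48.5/44.3)
      = 8.0056 + 44.063 + 242.53 ≈ 294.6 mg.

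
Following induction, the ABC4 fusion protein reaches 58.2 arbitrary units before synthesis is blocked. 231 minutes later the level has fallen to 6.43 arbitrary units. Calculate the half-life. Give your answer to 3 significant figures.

A/A₀ = 6.43/58.2 ≈ 0.11048.
n = log₂(9.0513) ≈ 3.1781 half-lives elapsed in 231 minutes.
t½ = 231/3.1781 ≈ 72.684 minutes.

72.7 minutes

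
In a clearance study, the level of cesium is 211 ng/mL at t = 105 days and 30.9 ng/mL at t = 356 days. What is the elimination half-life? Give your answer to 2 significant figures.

Over Δt = 356 − 105 = 251 days, the level fell by a factor of 211/30.9 ≈ 6.8285.
n = log₂(6.8285) ≈ 2.7716 half-lives, so t½ = 251/2.7716 ≈ 90.563 days.

91 days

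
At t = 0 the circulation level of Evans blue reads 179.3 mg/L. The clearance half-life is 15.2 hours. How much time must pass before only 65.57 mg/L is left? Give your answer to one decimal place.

Fraction remaining = 65.57/179.3 ≈ 0.3657.
n = log₂(179.3/65.57) = ln(2.7345)/ln 2 ≈ 1.4513 half-lives.
t = n × t½ = 1.4513 × 15.2 ≈ 22.059 hours.

22.1 hours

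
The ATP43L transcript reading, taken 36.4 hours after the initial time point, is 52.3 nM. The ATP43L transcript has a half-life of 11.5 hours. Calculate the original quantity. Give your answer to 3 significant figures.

469 nM

Number of half-lives elapsed: n = 36.4/11.5 ≈ 3.1652.
A₀ = A × 2^n = 52.3 × 2^3.1652 = 52.3 × 8.9707 ≈ 469.17 nM.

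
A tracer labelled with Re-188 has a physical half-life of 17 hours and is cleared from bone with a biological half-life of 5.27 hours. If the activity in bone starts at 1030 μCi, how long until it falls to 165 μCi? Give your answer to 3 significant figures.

10.6 hours

1/t_eff = 1/t_phys + 1/t_biol = 1/17 + 1/5.27 = 0.24858 per hour.
t_eff = 17 × 5.27 / (17 + 5.27) ≈ 4.0229 hours.
n = log₂(1030/165) ≈ 2.6421; t = 2.6421 × 4.0229 ≈ 10.629 hours.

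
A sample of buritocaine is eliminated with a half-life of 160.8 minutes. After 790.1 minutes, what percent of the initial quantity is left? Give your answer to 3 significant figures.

n = 790.1/160.8 ≈ 4.9136 half-lives.
Fraction remaining = (1/2)^4.9136 ≈ 0.03318, i.e. 3.318%.

3.32%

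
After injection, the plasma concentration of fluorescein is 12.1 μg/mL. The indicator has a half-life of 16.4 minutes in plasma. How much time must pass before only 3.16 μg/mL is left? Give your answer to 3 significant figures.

31.8 minutes

Fraction remaining = 3.16/12.1 ≈ 0.26116.
n = log₂(12.1/3.16) = ln(3.8291)/ln 2 ≈ 1.937 half-lives.
t = n × t½ = 1.937 × 16.4 ≈ 31.767 minutes.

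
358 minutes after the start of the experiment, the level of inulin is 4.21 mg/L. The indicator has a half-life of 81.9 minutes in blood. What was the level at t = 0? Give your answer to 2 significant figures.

87 mg/L

Number of half-lives elapsed: n = 358/81.9 ≈ 4.3712.
A₀ = A × 2^n = 4.21 × 2^4.3712 = 4.21 × 20.695 ≈ 87.124 mg/L.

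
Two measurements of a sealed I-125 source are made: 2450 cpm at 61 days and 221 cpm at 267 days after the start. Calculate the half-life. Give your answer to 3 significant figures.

59.4 days

Over Δt = 267 − 61 = 206 days, the level fell by a factor of 2450/221 ≈ 11.086.
n = log₂(11.086) ≈ 3.4707 half-lives, so t½ = 206/3.4707 ≈ 59.355 days.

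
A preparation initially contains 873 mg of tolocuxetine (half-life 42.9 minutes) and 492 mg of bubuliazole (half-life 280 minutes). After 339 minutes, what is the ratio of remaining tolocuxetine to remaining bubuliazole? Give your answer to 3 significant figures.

0.0172

tolocuxetine: 873 × (1/2)^(339/42.9) = 873 × (1/2)^7.9021 ≈ 3.6496 mg.
bubuliazole: 492 × (1/2)^(339/280) = 492 × (1/2)^1.2107 ≈ 212.57 mg.
Ratio ≈ 3.6496 / 212.57 ≈ 0.017169.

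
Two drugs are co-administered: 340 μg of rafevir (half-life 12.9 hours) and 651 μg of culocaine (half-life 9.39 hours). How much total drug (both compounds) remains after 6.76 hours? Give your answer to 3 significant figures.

rafevir: 340 × (1/2)^(6.76/12.9) = 340 × (1/2)^0.52403 ≈ 236.44 μg.
culocaine: 651 × (1/2)^(6.76/9.39) = 651 × (1/2)^0.71991 ≈ 395.24 μg.
Total = 236.44 + 395.24 ≈ 631.69 μg.

632 μg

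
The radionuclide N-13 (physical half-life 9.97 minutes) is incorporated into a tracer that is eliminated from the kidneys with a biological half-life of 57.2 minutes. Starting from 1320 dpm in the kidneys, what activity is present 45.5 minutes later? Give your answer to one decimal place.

32.2 dpm

1/t_eff = 1/t_phys + 1/t_biol = 1/9.97 + 1/57.2 = 0.11778 per minute.
t_eff = 9.97 × 57.2 / (9.97 + 57.2) ≈ 8.4902 minutes.
Remaining = 1320 × (1/2)^(45.5/8.4902) = 1320 × (1/2)^5.3591 ≈ 32.16 dpm.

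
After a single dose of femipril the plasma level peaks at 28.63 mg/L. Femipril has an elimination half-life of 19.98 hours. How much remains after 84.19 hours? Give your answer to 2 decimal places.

Number of half-lives: n = 84.19/19.98 ≈ 4.2137.
Remaining = 28.63 × (1/2)^4.2137 = 28.63 × 0.053895 ≈ 1.543 mg/L.

1.54 mg/L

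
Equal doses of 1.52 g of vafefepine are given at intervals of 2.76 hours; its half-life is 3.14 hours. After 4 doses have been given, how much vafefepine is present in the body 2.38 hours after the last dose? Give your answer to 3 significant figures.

1.80 g

The 4 doses were given 10.66, 7.9, 5.14, 2.38 hours ago.
Total = 1.52·(1/2)^(10.66/3.14) + 1.52·(1/2)^(7.9/3.14) + 1.52·(1/2)^(5.14/3.14) + 1.52·(1/2)^(2.38/3.14)
      = 0.1445 + 0.26575 + 0.48874 + 0.89882 ≈ 1.7978 g.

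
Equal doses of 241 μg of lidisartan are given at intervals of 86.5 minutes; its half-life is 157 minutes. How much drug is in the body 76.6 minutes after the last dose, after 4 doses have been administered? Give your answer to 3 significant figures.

424 μg

The 4 doses were given 336.1, 249.6, 163.1, 76.6 minutes ago.
Total = 241·(1/2)^(336.1/157) + 241·(1/2)^(249.6/157) + 241·(1/2)^(163.1/157) + 241·(1/2)^(76.6/157)
      = 54.649 + 80.064 + 117.3 + 171.85 ≈ 423.86 μg.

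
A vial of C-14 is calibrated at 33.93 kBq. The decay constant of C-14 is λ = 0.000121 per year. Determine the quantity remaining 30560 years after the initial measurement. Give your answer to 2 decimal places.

0.84 kBq

t½ = ln 2 / λ = 0.69315 / 0.000121 ≈ 5728.5 years.
Number of half-lives: n = 30560/5728.5 ≈ 5.3347.
Remaining = 33.93 × (1/2)^5.3347 = 33.93 × 0.024779 ≈ 0.84075 kBq.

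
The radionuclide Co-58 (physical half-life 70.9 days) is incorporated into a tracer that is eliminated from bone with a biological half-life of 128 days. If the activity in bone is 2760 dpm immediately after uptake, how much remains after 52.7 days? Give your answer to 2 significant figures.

1200 dpm

1/t_eff = 1/t_phys + 1/t_biol = 1/70.9 + 1/128 = 0.021917 per day.
t_eff = 70.9 × 128 / (70.9 + 128) ≈ 45.627 days.
Remaining = 2760 × (1/2)^(52.7/45.627) = 2760 × (1/2)^1.155 ≈ 1239.4 dpm.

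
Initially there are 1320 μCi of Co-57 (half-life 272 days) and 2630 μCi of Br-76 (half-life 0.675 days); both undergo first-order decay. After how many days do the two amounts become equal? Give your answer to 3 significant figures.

0.673 days

Set 1320·(1/2)^(t/272) = 2630·(1/2)^(t/0.675).
Taking log₂: log₂(1320/2630) = t·(1/272 − 1/0.675).
log₂(0.5019) = -0.99452; 1/272 − 1/0.675 = -1.4778.
t = -0.99452 / -1.4778 ≈ 0.67297 days.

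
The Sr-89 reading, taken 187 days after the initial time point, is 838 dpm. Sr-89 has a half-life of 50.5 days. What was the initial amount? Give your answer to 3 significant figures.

Number of half-lives elapsed: n = 187/50.5 ≈ 3.703.
A₀ = A × 2^n = 838 × 2^3.703 = 838 × 13.023 ≈ 10913 dpm.

10900 dpm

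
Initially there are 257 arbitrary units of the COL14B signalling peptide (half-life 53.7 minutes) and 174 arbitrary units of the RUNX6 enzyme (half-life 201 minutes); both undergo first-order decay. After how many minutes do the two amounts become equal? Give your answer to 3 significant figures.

Set 257·(1/2)^(t/53.7) = 174·(1/2)^(t/201).
Taking log₂: log₂(257/174) = t·(1/53.7 − 1/201).
log₂(1.477) = 0.56268; 1/53.7 − 1/201 = 0.013647.
t = 0.56268 / 0.013647 ≈ 41.232 minutes.

41.2 minutes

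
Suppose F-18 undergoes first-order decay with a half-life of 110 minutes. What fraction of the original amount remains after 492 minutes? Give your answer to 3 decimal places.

n = 492/110 ≈ 4.4727 half-lives.
Fraction remaining = (1/2)^4.4727 ≈ 0.045038.

0.045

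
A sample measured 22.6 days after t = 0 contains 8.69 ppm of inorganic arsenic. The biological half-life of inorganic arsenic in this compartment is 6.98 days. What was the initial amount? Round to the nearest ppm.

Number of half-lives elapsed: n = 22.6/6.98 ≈ 3.2378.
A₀ = A × 2^n = 8.69 × 2^3.2378 = 8.69 × 9.4337 ≈ 81.979 ppm.

82 ppm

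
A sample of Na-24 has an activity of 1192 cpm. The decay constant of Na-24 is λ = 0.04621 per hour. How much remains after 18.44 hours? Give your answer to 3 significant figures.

t½ = ln 2 / λ = 0.69315 / 0.04621 ≈ 15 hours.
Number of half-lives: n = 18.44/15 ≈ 1.2293.
Remaining = 1192 × (1/2)^1.2293 = 1192 × 0.42651 ≈ 508.4 cpm.

508 cpm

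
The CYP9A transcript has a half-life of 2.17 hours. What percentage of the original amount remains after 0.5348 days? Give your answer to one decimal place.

1.7%

0.5348 days = 12.8352 hours.
n = 12.8352/2.17 ≈ 5.9148 half-lives.
Fraction remaining = (1/2)^5.9148 ≈ 0.016575, i.e. 1.6575%.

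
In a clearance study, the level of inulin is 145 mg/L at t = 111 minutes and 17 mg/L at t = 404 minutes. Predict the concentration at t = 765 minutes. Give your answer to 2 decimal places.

Over Δt = 404 − 111 = 293 minutes, the level fell by a factor of 145/17 ≈ 8.5294.
n = log₂(8.5294) ≈ 3.0924 half-lives, so t½ = 293/3.0924 ≈ 94.747 minutes.
From t = 404 to t = 765: 17 × (1/2)^((765−404)/94.747) ≈ 1.2119 mg/L.

1.21 mg/L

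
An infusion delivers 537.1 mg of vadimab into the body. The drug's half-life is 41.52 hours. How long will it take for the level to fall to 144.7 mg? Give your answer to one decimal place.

78.6 hours

Fraction remaining = 144.7/537.1 ≈ 0.26941.
n = log₂(537.1/144.7) = ln(3.7118)/ln 2 ≈ 1.8921 half-lives.
t = n × t½ = 1.8921 × 41.52 ≈ 78.561 hours.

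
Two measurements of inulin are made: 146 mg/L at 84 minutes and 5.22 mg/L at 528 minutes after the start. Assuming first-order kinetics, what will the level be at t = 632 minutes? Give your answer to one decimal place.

Over Δt = 528 − 84 = 444 minutes, the level fell by a factor of 146/5.22 ≈ 27.969.
n = log₂(27.969) ≈ 4.8058 half-lives, so t½ = 444/4.8058 ≈ 92.389 minutes.
From t = 528 to t = 632: 5.22 × (1/2)^((632−528)/92.389) ≈ 2.3923 mg/L.

2.4 mg/L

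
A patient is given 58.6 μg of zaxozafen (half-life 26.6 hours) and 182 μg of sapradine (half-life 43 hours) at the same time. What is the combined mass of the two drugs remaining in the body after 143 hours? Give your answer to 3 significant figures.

zaxozafen: 58.6 × (1/2)^(143/26.6) = 58.6 × (1/2)^5.3759 ≈ 1.4112 μg.
sapradine: 182 × (1/2)^(143/43) = 182 × (1/2)^3.3256 ≈ 18.154 μg.
Total = 1.4112 + 18.154 ≈ 19.565 μg.

19.6 μg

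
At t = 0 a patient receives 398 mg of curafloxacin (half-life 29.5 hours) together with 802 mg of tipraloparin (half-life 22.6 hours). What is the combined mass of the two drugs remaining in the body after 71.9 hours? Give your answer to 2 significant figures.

160 mg

curafloxacin: 398 × (1/2)^(71.9/29.5) = 398 × (1/2)^2.4373 ≈ 73.483 mg.
tipraloparin: 802 × (1/2)^(71.9/22.6) = 802 × (1/2)^3.1814 ≈ 88.404 mg.
Total = 73.483 + 88.404 ≈ 161.89 mg.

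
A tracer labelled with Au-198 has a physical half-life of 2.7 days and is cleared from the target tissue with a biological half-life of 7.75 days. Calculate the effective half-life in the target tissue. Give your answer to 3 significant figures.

1/t_eff = 1/t_phys + 1/t_biol = 1/2.7 + 1/7.75 = 0.4994 per day.
t_eff = 2.7 × 7.75 / (2.7 + 7.75) ≈ 2.0024 days.

2.00 days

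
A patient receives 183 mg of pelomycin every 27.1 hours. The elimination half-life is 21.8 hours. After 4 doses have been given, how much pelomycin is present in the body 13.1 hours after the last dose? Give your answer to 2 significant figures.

The 4 doses were given 94.4, 67.3, 40.2, 13.1 hours ago.
Total = 183·(1/2)^(94.4/21.8) + 183·(1/2)^(67.3/21.8) + 183·(1/2)^(40.2/21.8) + 183·(1/2)^(13.1/21.8)
      = 9.0972 + 21.534 + 50.973 + 120.66 ≈ 202.26 mg.

200 mg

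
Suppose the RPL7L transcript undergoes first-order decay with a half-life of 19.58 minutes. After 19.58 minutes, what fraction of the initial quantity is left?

0.5

n = 19.58/19.58 ≈ 1 half-life.
Fraction remaining = (1/2)^1 ≈ 0.5.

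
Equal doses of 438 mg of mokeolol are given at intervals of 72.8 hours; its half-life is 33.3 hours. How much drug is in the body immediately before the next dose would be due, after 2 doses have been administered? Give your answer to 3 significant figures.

The 2 doses were given 145.6, 72.8 hours ago.
Total = 438·(1/2)^(145.6/33.3) + 438·(1/2)^(72.8/33.3)
      = 21.147 + 96.242 ≈ 117.39 mg.

117 mg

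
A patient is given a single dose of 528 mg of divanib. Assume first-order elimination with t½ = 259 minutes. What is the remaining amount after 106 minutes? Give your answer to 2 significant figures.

400 mg

Number of half-lives: n = 106/259 ≈ 0.40927.
Remaining = 528 × (1/2)^0.40927 = 528 × 0.75301 ≈ 397.59 mg.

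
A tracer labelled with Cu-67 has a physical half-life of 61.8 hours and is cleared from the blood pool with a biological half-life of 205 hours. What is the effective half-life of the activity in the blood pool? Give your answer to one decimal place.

47.5 hours

1/t_eff = 1/t_phys + 1/t_biol = 1/61.8 + 1/205 = 0.021059 per hour.
t_eff = 61.8 × 205 / (61.8 + 205) ≈ 47.485 hours.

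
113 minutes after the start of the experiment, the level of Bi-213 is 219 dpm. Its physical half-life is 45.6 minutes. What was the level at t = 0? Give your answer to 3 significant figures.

1220 dpm

Number of half-lives elapsed: n = 113/45.6 ≈ 2.4781.
A₀ = A × 2^n = 219 × 2^2.4781 = 219 × 5.5715 ≈ 1220.2 dpm.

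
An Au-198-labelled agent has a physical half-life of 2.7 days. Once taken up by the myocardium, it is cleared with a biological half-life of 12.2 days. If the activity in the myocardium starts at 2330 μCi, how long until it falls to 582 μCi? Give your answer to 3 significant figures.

4.42 days

1/t_eff = 1/t_phys + 1/t_biol = 1/2.7 + 1/12.2 = 0.45234 per day.
t_eff = 2.7 × 12.2 / (2.7 + 12.2) ≈ 2.2107 days.
n = log₂(2330/582) ≈ 2.0012; t = 2.0012 × 2.2107 ≈ 4.4242 days.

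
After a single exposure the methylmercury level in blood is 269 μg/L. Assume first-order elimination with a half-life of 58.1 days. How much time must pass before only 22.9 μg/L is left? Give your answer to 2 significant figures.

Fraction remaining = 22.9/269 ≈ 0.08513.
n = log₂(269/22.9) = ln(11.747)/ln 2 ≈ 3.5542 half-lives.
t = n × t½ = 3.5542 × 58.1 ≈ 206.5 days.

210 days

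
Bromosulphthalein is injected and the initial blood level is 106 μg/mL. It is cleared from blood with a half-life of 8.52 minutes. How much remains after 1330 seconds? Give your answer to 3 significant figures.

Convert the elapsed time: 1330 seconds = 22.1667 minutes.
Number of half-lives: n = 22.1667/8.52 ≈ 2.6017.
Remaining = 106 × (1/2)^2.6017 = 106 × 0.16474 ≈ 17.463 μg/mL.

17.5 μg/mL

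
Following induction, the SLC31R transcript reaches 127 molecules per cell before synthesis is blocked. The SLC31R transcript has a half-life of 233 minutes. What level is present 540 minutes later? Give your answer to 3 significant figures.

25.5 molecules per cell

Number of half-lives: n = 540/233 ≈ 2.3176.
Remaining = 127 × (1/2)^2.3176 = 127 × 0.2006 ≈ 25.476 molecules per cell.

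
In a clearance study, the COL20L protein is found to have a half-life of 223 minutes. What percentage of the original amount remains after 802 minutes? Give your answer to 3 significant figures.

8.27%

n = 802/223 ≈ 3.5964 half-lives.
Fraction remaining = (1/2)^3.5964 ≈ 0.082675, i.e. 8.2675%.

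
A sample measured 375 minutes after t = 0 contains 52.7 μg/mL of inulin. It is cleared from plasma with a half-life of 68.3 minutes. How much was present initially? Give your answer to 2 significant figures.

Number of half-lives elapsed: n = 375/68.3 ≈ 5.4905.
A₀ = A × 2^n = 52.7 × 2^5.4905 = 52.7 × 44.957 ≈ 2369.2 μg/mL.

2400 μg/mL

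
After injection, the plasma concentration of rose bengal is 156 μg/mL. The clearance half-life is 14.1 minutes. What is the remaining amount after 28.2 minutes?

39 μg/mL

Elapsed time is 2 half-lives (28.2/14.1).
Each half-life halves the amount: 156 × (1/2)^2 = 156/4 = 39 μg/mL.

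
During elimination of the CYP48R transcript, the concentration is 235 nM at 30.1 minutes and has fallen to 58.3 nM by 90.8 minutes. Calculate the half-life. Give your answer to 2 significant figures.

Over Δt = 90.8 − 30.1 = 60.7 minutes, the level fell by a factor of 235/58.3 ≈ 4.0309.
n = log₂(4.0309) ≈ 2.0111 half-lives, so t½ = 60.7/2.0111 ≈ 30.183 minutes.

30 minutes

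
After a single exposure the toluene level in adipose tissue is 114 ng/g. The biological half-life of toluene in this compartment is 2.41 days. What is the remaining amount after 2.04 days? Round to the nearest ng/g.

63 ng/g

Number of half-lives: n = 2.04/2.41 ≈ 0.84647.
Remaining = 114 × (1/2)^0.84647 = 114 × 0.55614 ≈ 63.4 ng/g.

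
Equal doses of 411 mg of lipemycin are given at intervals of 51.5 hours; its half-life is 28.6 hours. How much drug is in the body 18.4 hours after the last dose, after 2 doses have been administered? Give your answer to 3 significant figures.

339 mg

The 2 doses were given 69.9, 18.4 hours ago.
Total = 411·(1/2)^(69.9/28.6) + 411·(1/2)^(18.4/28.6)
      = 75.528 + 263.13 ≈ 338.66 mg.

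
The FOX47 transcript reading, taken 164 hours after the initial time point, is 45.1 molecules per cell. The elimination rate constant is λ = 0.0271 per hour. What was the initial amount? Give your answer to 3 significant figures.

t½ = ln 2 / λ = 0.69315 / 0.0271 ≈ 25.577 hours.
Number of half-lives elapsed: n = 164/25.577 ≈ 6.4119.
A₀ = A × 2^n = 45.1 × 2^6.4119 = 45.1 × 85.149 ≈ 3840.2 molecules per cell.

3840 molecules per cell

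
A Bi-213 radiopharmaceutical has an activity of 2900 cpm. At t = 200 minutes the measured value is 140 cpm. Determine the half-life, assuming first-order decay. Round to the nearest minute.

46 minutes

A/A₀ = 140/2900 ≈ 0.048276.
n = log₂(20.714) ≈ 4.3726 half-lives elapsed in 200 minutes.
t½ = 200/4.3726 ≈ 45.74 minutes.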